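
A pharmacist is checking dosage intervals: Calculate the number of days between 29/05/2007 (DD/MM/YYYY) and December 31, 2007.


Start: May 29, 2007
End: December 31, 2007
Days left in May: 2
June: 30
July: 31
August: 31
September: 30
... plus remaining months
Sum of remaining months: 214
Total: 2 + 214 = 216

216


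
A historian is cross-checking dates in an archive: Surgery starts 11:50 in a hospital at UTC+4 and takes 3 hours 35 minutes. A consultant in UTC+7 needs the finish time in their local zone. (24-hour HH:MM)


Start: 11:50 in UTC+4
Step 1 - add duration:
  minutes: 50 + 35 = 85 (carry 1h)
  hours: 11 + 3 + 1 = 15
  end in UTC+4: 15:25
Step 2 - convert UTC+4 -> UTC+7:
  offset difference: 7 - (4) = 3 hours
  15 + (3) = 18 -> mod 24 = 18
Result: 18:25 in UTC+7

18:25


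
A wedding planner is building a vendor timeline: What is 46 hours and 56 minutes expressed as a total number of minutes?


Hours: 46
Minutes: 56
Convert hours to minutes: 46 x 60 = 2760
Add remaining minutes: 2760 + 56 = 2816

2816


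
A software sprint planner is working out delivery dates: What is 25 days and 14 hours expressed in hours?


Days: 25
Extra hours: 14
Hours per day: 24
Days to hours: 25 x 24 = 600
Total: 600 + 14 = 614

614


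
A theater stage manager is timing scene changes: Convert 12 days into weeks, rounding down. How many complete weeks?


Total days: 12
Days per week: 7
Division: 12 / 7 = 1 remainder 5
Complete weeks: 1
Remaining days: 5

1


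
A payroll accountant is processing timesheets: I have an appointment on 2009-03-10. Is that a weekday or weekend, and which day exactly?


Date: 2009-03-10
January 1, 2009 is a Thursday
Day of year: 69
Offset from Jan 1: 68 days
68 mod 7 = 5
Result: Tuesday

Tuesday


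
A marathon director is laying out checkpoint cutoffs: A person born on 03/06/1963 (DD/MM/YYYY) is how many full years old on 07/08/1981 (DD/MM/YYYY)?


Birth: 1963-06-03
Reference: 1981-08-07
Year difference: 1981 - 1963 = 18
Has birthday (06-03) occurred by 08-07? Yes
Age in full years: 18

18


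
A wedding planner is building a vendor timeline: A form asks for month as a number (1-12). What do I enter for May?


Calendar month order:
4. April
5. May <--
6. June
May is month number 5

5


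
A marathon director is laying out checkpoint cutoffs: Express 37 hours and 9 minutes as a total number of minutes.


Hours: 37
Extra minutes: 9
Minutes per hour: 60
Hours to minutes: 37 x 60 = 2220
Total: 2220 + 9 = 2229

2229


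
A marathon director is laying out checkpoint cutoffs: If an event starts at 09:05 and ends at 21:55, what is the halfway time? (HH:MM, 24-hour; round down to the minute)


Start time: 09:05 = 545 minutes from midnight
End time: 21:55 = 1315 minutes from midnight
Sum: 545 + 1315 = 1860
Midpoint: 1860 / 2 = 930 minutes
Convert: 930 / 60 = 15 hours, 30 minutes
Result: 15:30

15:30


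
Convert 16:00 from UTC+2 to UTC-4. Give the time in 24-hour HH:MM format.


Local time: 16:00 at UTC+2 (offset 2h)
Target zone: UTC-4 (offset -4h)
Difference: -4 - (2) = -6 hours
Calculation: 16 + (-6) = 10
Result: 10:00

10:00


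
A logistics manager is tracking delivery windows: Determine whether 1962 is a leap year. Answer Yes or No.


Year: 1962
Divisible by 4? 1962 / 4 = 490.5 -> No
Not divisible by 4, so NOT a leap year

No


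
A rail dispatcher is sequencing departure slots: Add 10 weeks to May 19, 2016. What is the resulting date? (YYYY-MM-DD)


Start: 2016-05-19
Weeks to add: 10
Convert to days: 10 x 7 = 70 days
Add 70 days to 2016-05-19
Result: 2016-07-28

2016-07-28


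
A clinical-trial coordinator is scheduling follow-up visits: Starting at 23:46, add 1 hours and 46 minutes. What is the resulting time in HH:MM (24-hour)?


Start time: 23:46
Adding: 1 hours 46 minutes
Minutes: 46 + 46 = 92
Minute overflow: 92 >= 60, so carry 1 hour, minutes = 32
Hours: 23 + 1 + 1 = 25
Hour wraparound: 25 mod 24 = 1
Result: 01:32

01:32


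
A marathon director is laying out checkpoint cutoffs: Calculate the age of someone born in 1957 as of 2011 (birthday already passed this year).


Birth year: 1957
Current year: 2011
Age = current year - birth year
Age = 2011 - 1957 = 54

54


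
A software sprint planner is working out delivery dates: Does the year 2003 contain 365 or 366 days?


Year: 2003
Check leap year rules:
Divisible by 4? No
2003 is not a leap year
Days: 365

365


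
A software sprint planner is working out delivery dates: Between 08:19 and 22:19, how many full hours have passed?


Start: 08:19
End: 22:19
Hour difference: 22 - 8 = 14 hours
Minute difference: 19 - 19 = 0 minutes
Total minutes: 840
Complete hours: 840 / 60 = 14 (remainder 0)

14


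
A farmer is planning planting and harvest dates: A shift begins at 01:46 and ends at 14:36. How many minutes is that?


Start time: 01:46 = 106 minutes from midnight
End time: 14:36 = 876 minutes from midnight
Difference: 876 - 106 = 770 minutes
That is 12 hours and 50 minutes

770


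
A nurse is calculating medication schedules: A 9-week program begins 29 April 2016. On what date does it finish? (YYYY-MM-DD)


Start: 2016-04-29
Weeks to add: 9
Convert to days: 9 x 7 = 63 days
Add 63 days to 2016-04-29
Result: 2016-07-01

2016-07-01


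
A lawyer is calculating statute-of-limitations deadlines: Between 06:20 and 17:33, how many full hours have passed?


Start: 06:20
End: 17:33
Hour difference: 17 - 6 = 11 hours
Minute difference: 33 - 20 = 13 minutes
Total minutes: 673
Complete hours: 673 / 60 = 11 (remainder 13)

11


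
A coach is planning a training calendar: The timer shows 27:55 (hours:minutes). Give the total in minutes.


Hours: 27
Minutes: 55
Convert hours to minutes: 27 x 60 = 1620
Add remaining minutes: 1620 + 55 = 1675

1675


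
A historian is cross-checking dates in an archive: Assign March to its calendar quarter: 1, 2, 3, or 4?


Month: March (month 3)
Q1: January-March (months 1-3)
Q2: April-June (months 4-6)
Q3: July-September (months 7-9)
Q4: October-December (months 10-12)
Month 3 falls in Q1

1


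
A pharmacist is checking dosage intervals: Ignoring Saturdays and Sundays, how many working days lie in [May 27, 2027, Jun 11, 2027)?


Start: 2027-05-27 (Thursday)
End (exclusive): 2027-06-11 (Friday)
Total calendar days: 15
Full weeks: 15 // 7 = 2 -> 10 weekdays
Remaining 1 days starting on Thursday:
  Thu(w) -> 1 weekdays
Total business days: 10 + 1 = 11

11


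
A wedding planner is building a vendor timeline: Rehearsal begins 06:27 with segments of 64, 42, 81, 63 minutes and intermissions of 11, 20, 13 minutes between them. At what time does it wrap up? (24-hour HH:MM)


Start: 06:27 = 387 min from midnight
  after task 1 (64 min): 07:31
  after break (11 min): 07:42
  after task 2 (42 min): 08:24
  after break (20 min): 08:44
  after task 3 (81 min): 10:05
  after break (13 min): 10:18
  after task 4 (63 min): 11:21
Total elapsed: 294 minutes
End time: 11:21

11:21


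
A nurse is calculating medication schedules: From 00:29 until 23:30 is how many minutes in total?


Start time: 00:29 = 29 minutes from midnight
End time: 23:30 = 1410 minutes from midnight
Difference: 1410 - 29 = 1381 minutes
That is 23 hours and 1 minutes

1381


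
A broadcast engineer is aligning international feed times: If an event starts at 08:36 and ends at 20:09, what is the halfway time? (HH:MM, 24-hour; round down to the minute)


Start time: 08:36 = 516 minutes from midnight
End time: 20:09 = 1209 minutes from midnight
Sum: 516 + 1209 = 1725
Midpoint: 1725 / 2 = 862 minutes
Convert: 862 / 60 = 14 hours, 22 minutes
Result: 14:22

14:22


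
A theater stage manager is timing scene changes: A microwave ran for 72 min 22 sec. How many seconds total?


Minutes: 72
Extra seconds: 22
Seconds per minute: 60
Minutes to seconds: 72 x 60 = 4320
Total: 4320 + 22 = 4342

4342


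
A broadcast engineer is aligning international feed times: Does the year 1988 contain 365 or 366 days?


Year: 1988
Check leap year rules:
Divisible by 4? Yes
Divisible by 100? No
1988 is a leap year
Days: 366

366


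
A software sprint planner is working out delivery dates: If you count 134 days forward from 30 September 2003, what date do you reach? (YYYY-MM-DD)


Start: 2003-09-30
Adding 134 days
Days remaining in September: 0
After September: 134 days still to add
October 2003: 31 days, 103 remaining
November 2003: 30 days, 73 remaining
December 2003: 31 days, 42 remaining
January 2004: 31 days, 11 remaining
Result: 2004-02-11

2004-02-11


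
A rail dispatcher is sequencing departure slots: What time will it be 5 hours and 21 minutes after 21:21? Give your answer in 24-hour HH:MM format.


Start time: 21:21
Adding: 5 hours 21 minutes
Minutes: 21 + 21 = 42
Hours: 21 + 5 + 0 = 26
Hour wraparound: 26 mod 24 = 2
Result: 02:42

02:42


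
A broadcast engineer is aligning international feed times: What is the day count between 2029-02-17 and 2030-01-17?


Start date: 2029-02-17
End date: 2030-01-17
Feb 2029: +12 days
Mar 2029: +31 days
Apr 2029: +30 days
... (9 more months)
Total: 334 days

334


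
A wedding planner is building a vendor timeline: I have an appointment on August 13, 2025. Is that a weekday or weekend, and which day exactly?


Date: 2025-08-13
January 1, 2025 is a Wednesday
Day of year: 225
Offset from Jan 1: 224 days
224 mod 7 = 0
Result: Wednesday

Wednesday


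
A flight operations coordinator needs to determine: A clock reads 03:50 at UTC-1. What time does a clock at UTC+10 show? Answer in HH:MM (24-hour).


Local time: 03:50 at UTC-1 (offset -1h)
Target zone: UTC+10 (offset 10h)
Difference: 10 - (-1) = 11 hours
Calculation: 3 + (11) = 14
Result: 14:50

14:50


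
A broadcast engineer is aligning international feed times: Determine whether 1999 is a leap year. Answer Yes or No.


Year: 1999
Divisible by 4? 1999 / 4 = 499.75 -> No
Not divisible by 4, so NOT a leap year

No


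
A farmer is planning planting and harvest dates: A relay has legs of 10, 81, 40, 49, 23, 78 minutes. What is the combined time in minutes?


Durations: 10, 81, 40, 49, 23, 78
Running sum: 10
+ 81 = 91
+ 40 = 131
+ 49 = 180
+ 23 = 203
+ 78 = 281
Total duration: 281 minutes
That is 4 hours and 41 minutes

281


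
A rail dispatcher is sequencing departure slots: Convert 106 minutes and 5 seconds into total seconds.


Minutes: 106
Seconds: 5
Convert minutes to seconds: 106 x 60 = 6360
Add remaining seconds: 6360 + 5 = 6365

6365


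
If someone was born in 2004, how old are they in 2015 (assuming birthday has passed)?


Birth year: 2004
Current year: 2015
Age = current year - birth year
Age = 2015 - 2004 = 11

11


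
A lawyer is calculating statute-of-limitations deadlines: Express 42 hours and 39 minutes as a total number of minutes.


Hours: 42
Extra minutes: 39
Minutes per hour: 60
Hours to minutes: 42 x 60 = 2520
Total: 2520 + 39 = 2559

2559


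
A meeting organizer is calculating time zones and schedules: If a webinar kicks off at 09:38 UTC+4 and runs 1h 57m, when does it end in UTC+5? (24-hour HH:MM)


Start: 09:38 in UTC+4
Step 1 - add duration:
  minutes: 38 + 57 = 95 (carry 1h)
  hours: 9 + 1 + 1 = 11
  end in UTC+4: 11:35
Step 2 - convert UTC+4 -> UTC+5:
  offset difference: 5 - (4) = 1 hours
  11 + (1) = 12 -> mod 24 = 12
Result: 12:35 in UTC+5

12:35


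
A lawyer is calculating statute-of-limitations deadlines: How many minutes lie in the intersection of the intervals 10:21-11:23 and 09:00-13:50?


Interval A: [621, 683] minutes from midnight
Interval B: [540, 830] minutes from midnight
Overlap start = max(621, 540) = 621
Overlap end = min(683, 830) = 683
Overlap = 683 - 621 = 62 minutes

62


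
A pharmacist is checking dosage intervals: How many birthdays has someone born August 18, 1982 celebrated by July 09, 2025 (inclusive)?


Birth: 1982-08-18
Reference: 2025-07-09
Year difference: 2025 - 1982 = 43
Has birthday (08-18) occurred by 07-09? No
Birthday not yet reached this year -> subtract 1
Age in full years: 42

42


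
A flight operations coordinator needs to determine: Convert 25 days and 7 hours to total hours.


Days: 25
Extra hours: 7
Hours per day: 24
Days to hours: 25 x 24 = 600
Total: 600 + 7 = 607

607


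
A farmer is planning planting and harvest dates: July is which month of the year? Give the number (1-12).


Calendar month order:
6. June
7. July <--
8. August
July is month number 7

7


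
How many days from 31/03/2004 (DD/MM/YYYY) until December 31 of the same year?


Start: March 31, 2004
End: December 31, 2004
Days left in March: 0
April: 30
May: 31
June: 30
July: 31
... plus remaining months
Sum of remaining months: 275
Total: 0 + 275 = 275

275


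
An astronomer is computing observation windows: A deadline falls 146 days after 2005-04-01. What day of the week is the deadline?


Start: 2005-04-01 (Friday)
Step 1 - find target date: add 146 days
  2005-04-01 + 146 days = 2005-08-25
Step 2 - day of week:
  146 mod 7 = 6
  Friday + 6 days -> Thursday
Result: Thursday (2005-08-25)

Thursday


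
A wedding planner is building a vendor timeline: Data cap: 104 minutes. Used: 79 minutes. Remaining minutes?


Total budget: 104 minutes
Time used: 79 minutes
Remaining: 104 - 79 = 25 minutes
Percent used: 76.0%
Percent remaining: 24.0%

25


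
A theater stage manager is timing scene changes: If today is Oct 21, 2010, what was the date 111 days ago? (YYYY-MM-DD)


Start: 2010-10-21
Subtracting 111 days
Days already passed in October: 21
After going back through October: 90 more days to subtract
September 2010: 30 days, 60 remaining
August 2010: 31 days, 29 remaining
July 2010 has 31 days, need 29
Result: 2010-07-02

2010-07-02


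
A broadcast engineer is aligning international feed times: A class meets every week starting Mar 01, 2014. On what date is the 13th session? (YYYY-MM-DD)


First occurrence: 2014-03-01 (occurrence 1)
Each occurrence is 7 days after the previous.
Occurrence 13 is 12 weeks after the first.
12 weeks = 84 days
2014-03-01 + 84 days = 2014-05-24

2014-05-24


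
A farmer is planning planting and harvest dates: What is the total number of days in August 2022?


Month: August
Year: 2022
August is a 31-day month
Total: 31 days

31


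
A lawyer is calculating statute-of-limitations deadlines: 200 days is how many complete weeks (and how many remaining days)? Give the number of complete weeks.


Total days: 200
Days per week: 7
Division: 200 / 7 = 28 remainder 4
Complete weeks: 28
Remaining days: 4

28


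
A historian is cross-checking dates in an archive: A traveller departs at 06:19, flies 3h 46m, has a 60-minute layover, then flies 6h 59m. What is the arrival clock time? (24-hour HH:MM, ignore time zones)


Depart: 06:19
Leg 1: +226 min -> 10:05
Layover: +60 min -> 11:05
Leg 2: +419 min -> 18:04
Total travel: 705 minutes = 11h 45m
Arrival: 18:04

18:04


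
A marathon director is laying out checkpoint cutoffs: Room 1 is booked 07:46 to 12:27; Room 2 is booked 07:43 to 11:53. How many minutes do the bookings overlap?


Interval A: [466, 747] minutes from midnight
Interval B: [463, 713] minutes from midnight
Overlap start = max(466, 463) = 466
Overlap end = min(747, 713) = 713
Overlap = 713 - 466 = 247 minutes

247


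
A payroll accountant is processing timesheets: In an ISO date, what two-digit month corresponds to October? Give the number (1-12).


Calendar month order:
9. September
10. October <--
11. November
October is month number 10

10


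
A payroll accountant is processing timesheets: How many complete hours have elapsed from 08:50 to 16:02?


Start: 08:50
End: 16:02
Hour difference: 16 - 8 = 8 hours
Minute difference: 2 - 50 = -48 minutes
Total minutes: 432
Complete hours: 432 / 60 = 7 (remainder 12)

7


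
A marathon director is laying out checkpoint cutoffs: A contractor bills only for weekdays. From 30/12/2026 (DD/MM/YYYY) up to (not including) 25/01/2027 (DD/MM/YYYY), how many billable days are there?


Start: 2026-12-30 (Wednesday)
End (exclusive): 2027-01-25 (Monday)
Total calendar days: 26
Full weeks: 26 // 7 = 3 -> 15 weekdays
Remaining 5 days starting on Wednesday:
  Wed(w), Thu(w), Fri(w), Sat(-), Sun(-) -> 3 weekdays
Total business days: 15 + 3 = 18

18


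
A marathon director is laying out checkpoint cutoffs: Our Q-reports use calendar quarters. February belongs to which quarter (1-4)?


Month: February (month 2)
Q1: January-March (months 1-3)
Q2: April-June (months 4-6)
Q3: July-September (months 7-9)
Q4: October-December (months 10-12)
Month 2 falls in Q1

1


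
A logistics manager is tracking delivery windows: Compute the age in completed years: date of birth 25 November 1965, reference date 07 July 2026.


Birth: 1965-11-25
Reference: 2026-07-07
Year difference: 2026 - 1965 = 61
Has birthday (11-25) occurred by 07-07? No
Birthday not yet reached this year -> subtract 1
Age in full years: 60

60


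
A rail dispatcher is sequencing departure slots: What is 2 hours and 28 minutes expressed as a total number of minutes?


Hours: 2
Minutes: 28
Convert hours to minutes: 2 x 60 = 120
Add remaining minutes: 120 + 28 = 148

148


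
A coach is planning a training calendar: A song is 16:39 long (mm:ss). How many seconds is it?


Minutes: 16
Extra seconds: 39
Seconds per minute: 60
Minutes to seconds: 16 x 60 = 960
Total: 960 + 39 = 999

999


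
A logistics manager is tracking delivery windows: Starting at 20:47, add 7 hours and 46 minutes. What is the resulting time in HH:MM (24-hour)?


Start time: 20:47
Adding: 7 hours 46 minutes
Minutes: 47 + 46 = 93
Minute overflow: 93 >= 60, so carry 1 hour, minutes = 33
Hours: 20 + 7 + 1 = 28
Hour wraparound: 28 mod 24 = 4
Result: 04:33

04:33


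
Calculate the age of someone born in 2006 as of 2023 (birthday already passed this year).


Birth year: 2006
Current year: 2023
Age = current year - birth year
Age = 2023 - 2006 = 17

17


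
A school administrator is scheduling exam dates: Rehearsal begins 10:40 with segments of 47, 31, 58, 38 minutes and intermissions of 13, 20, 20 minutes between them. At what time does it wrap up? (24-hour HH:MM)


Start: 10:40 = 640 min from midnight
  after task 1 (47 min): 11:27
  after break (13 min): 11:40
  after task 2 (31 min): 12:11
  after break (20 min): 12:31
  after task 3 (58 min): 13:29
  after break (20 min): 13:49
  after task 4 (38 min): 14:27
Total elapsed: 227 minutes
End time: 14:27

14:27


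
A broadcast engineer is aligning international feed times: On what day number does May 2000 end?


Month: May
Year: 2000
May is a 31-day month
Total: 31 days

31


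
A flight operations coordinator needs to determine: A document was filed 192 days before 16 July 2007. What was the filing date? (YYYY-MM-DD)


Start: 2007-07-16
Subtracting 192 days
Days already passed in July: 16
After going back through July: 176 more days to subtract
June 2007: 30 days, 146 remaining
May 2007: 31 days, 115 remaining
April 2007: 30 days, 85 remaining
March 2007: 31 days, 54 remaining
Result: 2007-01-05

2007-01-05


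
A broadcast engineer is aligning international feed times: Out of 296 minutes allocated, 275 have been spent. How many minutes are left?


Total budget: 296 minutes
Time used: 275 minutes
Remaining: 296 - 275 = 21 minutes
Percent used: 92.9%
Percent remaining: 7.1%

21


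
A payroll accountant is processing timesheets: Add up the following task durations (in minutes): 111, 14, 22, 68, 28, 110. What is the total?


Durations: 111, 14, 22, 68, 28, 110
Running sum: 111
+ 14 = 125
+ 22 = 147
+ 68 = 215
+ 28 = 243
+ 110 = 353
Total duration: 353 minutes
That is 5 hours and 53 minutes

353


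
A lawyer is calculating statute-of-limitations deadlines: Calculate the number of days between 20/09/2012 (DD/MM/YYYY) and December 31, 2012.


Start: September 20, 2012
End: December 31, 2012
Days left in September: 10
October: 31
November: 30
December: 31
Sum of remaining months: 92
Total: 10 + 92 = 102

102


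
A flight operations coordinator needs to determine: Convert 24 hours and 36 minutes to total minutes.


Hours: 24
Extra minutes: 36
Minutes per hour: 60
Hours to minutes: 24 x 60 = 1440
Total: 1440 + 36 = 1476

1476


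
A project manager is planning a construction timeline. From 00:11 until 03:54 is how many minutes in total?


Start time: 00:11 = 11 minutes from midnight
End time: 03:54 = 234 minutes from midnight
Difference: 234 - 11 = 223 minutes
That is 3 hours and 43 minutes

223


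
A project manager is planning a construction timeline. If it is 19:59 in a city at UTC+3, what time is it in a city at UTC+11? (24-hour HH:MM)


Local time: 19:59 at UTC+3 (offset 3h)
Target zone: UTC+11 (offset 11h)
Difference: 11 - (3) = 8 hours
Calculation: 19 + (8) = 27
Wraparound: (27) mod 24 = 3
Result: 03:59

03:59


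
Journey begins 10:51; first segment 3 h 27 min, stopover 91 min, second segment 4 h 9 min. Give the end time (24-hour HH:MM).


Depart: 10:51
Leg 1: +207 min -> 14:18
Layover: +91 min -> 15:49
Leg 2: +249 min -> 19:58
Total travel: 547 minutes = 9h 7m
Arrival: 19:58

19:58


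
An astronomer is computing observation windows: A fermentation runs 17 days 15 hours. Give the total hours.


Days: 17
Extra hours: 15
Hours per day: 24
Days to hours: 17 x 24 = 408
Total: 408 + 15 = 423

423


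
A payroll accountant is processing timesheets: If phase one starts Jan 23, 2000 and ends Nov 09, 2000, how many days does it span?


Start date: 2000-01-23
End date: 2000-11-09
Jan 2000: +9 days
Feb 2000: +29 days
Mar 2000: +31 days
... (8 more months)
Total: 291 days

291


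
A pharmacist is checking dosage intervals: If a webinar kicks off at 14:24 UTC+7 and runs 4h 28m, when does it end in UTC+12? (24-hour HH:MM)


Start: 14:24 in UTC+7
Step 1 - add duration:
  minutes: 24 + 28 = 52
  hours: 14 + 4 + 0 = 18
  end in UTC+7: 18:52
Step 2 - convert UTC+7 -> UTC+12:
  offset difference: 12 - (7) = 5 hours
  18 + (5) = 23 -> mod 24 = 23
Result: 23:52 in UTC+12

23:52


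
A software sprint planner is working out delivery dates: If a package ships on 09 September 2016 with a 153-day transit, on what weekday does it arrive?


Start: 2016-09-09 (Friday)
Step 1 - find target date: add 153 days
  2016-09-09 + 153 days = 2017-02-09
Step 2 - day of week:
  153 mod 7 = 6
  Friday + 6 days -> Thursday
Result: Thursday (2017-02-09)

Thursday


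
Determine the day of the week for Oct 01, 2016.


Date: 2016-10-01
January 1, 2016 is a Friday
Day of year: 275
Offset from Jan 1: 274 days
274 mod 7 = 1
Result: Saturday

Saturday


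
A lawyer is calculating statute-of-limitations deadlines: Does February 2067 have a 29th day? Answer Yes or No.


Year: 2067
Divisible by 4? 2067 / 4 = 516.75 -> No
Not divisible by 4, so NOT a leap year

No


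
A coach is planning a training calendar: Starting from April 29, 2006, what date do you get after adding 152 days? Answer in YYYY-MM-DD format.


Start: 2006-04-29
Adding 152 days
Days remaining in April: 1
After April: 151 days still to add
May 2006: 31 days, 120 remaining
June 2006: 30 days, 90 remaining
July 2006: 31 days, 59 remaining
August 2006: 31 days, 28 remaining
Result: 2006-09-28

2006-09-28


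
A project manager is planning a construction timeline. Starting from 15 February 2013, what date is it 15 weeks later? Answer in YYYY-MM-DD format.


Start: 2013-02-15
Weeks to add: 15
Convert to days: 15 x 7 = 105 days
Add 105 days to 2013-02-15
Result: 2013-05-31

2013-05-31


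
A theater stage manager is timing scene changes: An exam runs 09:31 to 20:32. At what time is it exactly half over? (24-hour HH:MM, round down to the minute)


Start time: 09:31 = 571 minutes from midnight
End time: 20:32 = 1232 minutes from midnight
Sum: 571 + 1232 = 1803
Midpoint: 1803 / 2 = 901 minutes
Convert: 901 / 60 = 15 hours, 1 minutes
Result: 15:01

15:01


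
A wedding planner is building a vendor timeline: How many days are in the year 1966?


Year: 1966
Check leap year rules:
Divisible by 4? No
1966 is not a leap year
Days: 365

365


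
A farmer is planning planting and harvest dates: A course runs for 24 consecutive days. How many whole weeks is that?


Total days: 24
Days per week: 7
Division: 24 / 7 = 3 remainder 3
Complete weeks: 3
Remaining days: 3

3


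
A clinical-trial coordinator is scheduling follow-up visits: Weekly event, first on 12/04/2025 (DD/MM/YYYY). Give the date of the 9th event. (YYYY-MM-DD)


First occurrence: 2025-04-12 (occurrence 1)
Each occurrence is 7 days after the previous.
Occurrence 9 is 8 weeks after the first.
8 weeks = 56 days
2025-04-12 + 56 days = 2025-06-07

2025-06-07


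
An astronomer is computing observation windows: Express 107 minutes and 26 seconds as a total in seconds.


Minutes: 107
Seconds: 26
Convert minutes to seconds: 107 x 60 = 6420
Add remaining seconds: 6420 + 26 = 6446

6446


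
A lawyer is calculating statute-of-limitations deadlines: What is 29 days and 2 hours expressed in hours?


Days: 29
Extra hours: 2
Hours per day: 24
Days to hours: 29 x 24 = 696
Total: 696 + 2 = 698

698


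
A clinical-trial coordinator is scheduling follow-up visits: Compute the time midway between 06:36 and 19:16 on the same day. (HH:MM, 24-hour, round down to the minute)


Start time: 06:36 = 396 minutes from midnight
End time: 19:16 = 1156 minutes from midnight
Sum: 396 + 1156 = 1552
Midpoint: 1552 / 2 = 776 minutes
Convert: 776 / 60 = 12 hours, 56 minutes
Result: 12:56

12:56


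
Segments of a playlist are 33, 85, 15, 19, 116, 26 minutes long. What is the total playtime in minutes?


Durations: 33, 85, 15, 19, 116, 26
Running sum: 33
+ 85 = 118
+ 15 = 133
+ 19 = 152
+ 116 = 268
+ 26 = 294
Total duration: 294 minutes
That is 4 hours and 54 minutes

294


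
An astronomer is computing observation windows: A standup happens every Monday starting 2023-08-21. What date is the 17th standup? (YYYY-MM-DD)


First occurrence: 2023-08-21 (occurrence 1)
Each occurrence is 7 days after the previous.
Occurrence 17 is 16 weeks after the first.
16 weeks = 112 days
2023-08-21 + 112 days = 2023-12-11

2023-12-11


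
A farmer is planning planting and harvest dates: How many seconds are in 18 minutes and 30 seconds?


Minutes: 18
Extra seconds: 30
Seconds per minute: 60
Minutes to seconds: 18 x 60 = 1080
Total: 1080 + 30 = 1110

1110


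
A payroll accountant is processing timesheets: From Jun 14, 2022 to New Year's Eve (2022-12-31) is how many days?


Start: June 14, 2022
End: December 31, 2022
Days left in June: 16
July: 31
August: 31
September: 30
October: 31
... plus remaining months
Sum of remaining months: 184
Total: 16 + 184 = 200

200


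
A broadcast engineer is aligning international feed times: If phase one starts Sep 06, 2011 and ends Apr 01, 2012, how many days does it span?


Start date: 2011-09-06
End date: 2012-04-01
Sep 2011: +25 days
Oct 2011: +31 days
Nov 2011: +30 days
... (4 more months)
Total: 208 days

208


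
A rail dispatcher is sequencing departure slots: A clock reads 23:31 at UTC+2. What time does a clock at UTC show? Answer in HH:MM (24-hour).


Local time: 23:31 at UTC+2 (offset 2h)
Target zone: UTC (offset 0h)
Difference: 0 - (2) = -2 hours
Calculation: 23 + (-2) = 21
Result: 21:31

21:31


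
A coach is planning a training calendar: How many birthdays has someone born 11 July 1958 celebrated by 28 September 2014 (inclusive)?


Birth: 1958-07-11
Reference: 2014-09-28
Year difference: 2014 - 1958 = 56
Has birthday (07-11) occurred by 09-28? Yes
Age in full years: 56

56


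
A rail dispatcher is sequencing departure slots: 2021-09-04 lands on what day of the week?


Date: 2021-09-04
January 1, 2021 is a Friday
Day of year: 247
Offset from Jan 1: 246 days
246 mod 7 = 1
Result: Saturday

Saturday


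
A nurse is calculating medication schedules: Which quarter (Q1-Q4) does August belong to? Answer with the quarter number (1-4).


Month: August (month 8)
Q1: January-March (months 1-3)
Q2: April-June (months 4-6)
Q3: July-September (months 7-9)
Q4: October-December (months 10-12)
Month 8 falls in Q3

3


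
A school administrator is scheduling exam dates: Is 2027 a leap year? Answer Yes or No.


Year: 2027
Divisible by 4? 2027 / 4 = 506.75 -> No
Not divisible by 4, so NOT a leap year

No


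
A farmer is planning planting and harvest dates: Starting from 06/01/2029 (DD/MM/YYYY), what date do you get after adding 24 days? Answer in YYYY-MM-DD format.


Start: 2029-01-06
Adding 24 days
Days remaining in January: 25
Result: 2029-01-30

2029-01-30


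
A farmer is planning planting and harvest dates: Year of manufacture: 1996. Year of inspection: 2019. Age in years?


Birth year: 1996
Current year: 2019
Age = current year - birth year
Age = 2019 - 1996 = 23

23


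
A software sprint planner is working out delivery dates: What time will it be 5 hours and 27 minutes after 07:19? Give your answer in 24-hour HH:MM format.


Start time: 07:19
Adding: 5 hours 27 minutes
Minutes: 19 + 27 = 46
Hours: 7 + 5 + 0 = 12
Result: 12:46

12:46


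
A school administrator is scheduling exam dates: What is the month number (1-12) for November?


Calendar month order:
10. October
11. November <--
12. December
November is month number 11

11


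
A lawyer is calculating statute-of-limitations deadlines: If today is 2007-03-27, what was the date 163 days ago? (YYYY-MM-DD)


Start: 2007-03-27
Subtracting 163 days
Days already passed in March: 27
After going back through March: 136 more days to subtract
February 2007: 28 days, 108 remaining
January 2007: 31 days, 77 remaining
December 2006: 31 days, 46 remaining
November 2006: 30 days, 16 remaining
Result: 2006-10-15

2006-10-15


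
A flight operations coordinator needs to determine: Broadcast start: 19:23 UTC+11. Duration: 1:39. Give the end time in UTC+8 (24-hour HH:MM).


Start: 19:23 in UTC+11
Step 1 - add duration:
  minutes: 23 + 39 = 62 (carry 1h)
  hours: 19 + 1 + 1 = 21
  end in UTC+11: 21:02
Step 2 - convert UTC+11 -> UTC+8:
  offset difference: 8 - (11) = -3 hours
  21 + (-3) = 18 -> mod 24 = 18
Result: 18:02 in UTC+8

18:02


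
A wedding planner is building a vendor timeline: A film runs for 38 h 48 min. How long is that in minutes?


Hours: 38
Minutes: 48
Convert hours to minutes: 38 x 60 = 2280
Add remaining minutes: 2280 + 48 = 2328

2328


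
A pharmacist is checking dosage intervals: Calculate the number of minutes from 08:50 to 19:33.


Start time: 08:50 = 530 minutes from midnight
End time: 19:33 = 1173 minutes from midnight
Difference: 1173 - 530 = 643 minutes
That is 10 hours and 43 minutes

643


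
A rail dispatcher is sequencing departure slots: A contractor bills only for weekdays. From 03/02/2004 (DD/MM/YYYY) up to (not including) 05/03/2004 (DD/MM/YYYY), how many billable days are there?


Start: 2004-02-03 (Tuesday)
End (exclusive): 2004-03-05 (Friday)
Total calendar days: 31
Full weeks: 31 // 7 = 4 -> 20 weekdays
Remaining 3 days starting on Tuesday:
  Tue(w), Wed(w), Thu(w) -> 3 weekdays
Total business days: 20 + 3 = 23

23


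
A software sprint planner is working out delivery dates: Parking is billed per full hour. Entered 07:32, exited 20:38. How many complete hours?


Start: 07:32
End: 20:38
Hour difference: 20 - 7 = 13 hours
Minute difference: 38 - 32 = 6 minutes
Total minutes: 786
Complete hours: 786 / 60 = 13 (remainder 6)

13


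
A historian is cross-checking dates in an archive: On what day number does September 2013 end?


Month: September
Year: 2013
September is a 30-day month
Total: 30 days

30


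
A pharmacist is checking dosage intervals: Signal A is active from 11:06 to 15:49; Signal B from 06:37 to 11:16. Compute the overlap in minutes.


Interval A: [666, 949] minutes from midnight
Interval B: [397, 676] minutes from midnight
Overlap start = max(666, 397) = 666
Overlap end = min(949, 676) = 676
Overlap = 676 - 666 = 10 minutes

10


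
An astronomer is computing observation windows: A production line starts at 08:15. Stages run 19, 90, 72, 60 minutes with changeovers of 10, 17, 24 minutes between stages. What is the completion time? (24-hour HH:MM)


Start: 08:15 = 495 min from midnight
  after task 1 (19 min): 08:34
  after break (10 min): 08:44
  after task 2 (90 min): 10:14
  after break (17 min): 10:31
  after task 3 (72 min): 11:43
  after break (24 min): 12:07
  after task 4 (60 min): 13:07
Total elapsed: 292 minutes
End time: 13:07

13:07


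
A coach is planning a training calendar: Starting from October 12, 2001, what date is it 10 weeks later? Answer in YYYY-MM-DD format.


Start: 2001-10-12
Weeks to add: 10
Convert to days: 10 x 7 = 70 days
Add 70 days to 2001-10-12
Result: 2001-12-21

2001-12-21


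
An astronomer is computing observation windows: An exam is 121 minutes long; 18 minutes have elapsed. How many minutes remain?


Total budget: 121 minutes
Time used: 18 minutes
Remaining: 121 - 18 = 103 minutes
Percent used: 14.9%
Percent remaining: 85.1%

103


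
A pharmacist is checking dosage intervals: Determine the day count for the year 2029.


Year: 2029
Check leap year rules:
Divisible by 4? No
2029 is not a leap year
Days: 365

365


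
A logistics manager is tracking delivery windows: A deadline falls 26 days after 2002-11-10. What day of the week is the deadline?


Start: 2002-11-10 (Sunday)
Step 1 - find target date: add 26 days
  2002-11-10 + 26 days = 2002-12-06
Step 2 - day of week:
  26 mod 7 = 5
  Sunday + 5 days -> Friday
Result: Friday (2002-12-06)

Friday


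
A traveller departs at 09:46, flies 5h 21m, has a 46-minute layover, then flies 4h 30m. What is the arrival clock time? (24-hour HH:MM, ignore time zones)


Depart: 09:46
Leg 1: +321 min -> 15:07
Layover: +46 min -> 15:53
Leg 2: +270 min -> 20:23
Total travel: 637 minutes = 10h 37m
Arrival: 20:23

20:23


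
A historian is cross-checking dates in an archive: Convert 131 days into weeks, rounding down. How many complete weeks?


Total days: 131
Days per week: 7
Division: 131 / 7 = 18 remainder 5
Complete weeks: 18
Remaining days: 5

18


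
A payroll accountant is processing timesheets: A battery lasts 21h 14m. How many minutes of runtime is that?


Hours: 21
Extra minutes: 14
Minutes per hour: 60
Hours to minutes: 21 x 60 = 1260
Total: 1260 + 14 = 1274

1274


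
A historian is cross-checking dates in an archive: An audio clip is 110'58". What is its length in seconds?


Minutes: 110
Seconds: 58
Convert minutes to seconds: 110 x 60 = 6600
Add remaining seconds: 6600 + 58 = 6658

6658


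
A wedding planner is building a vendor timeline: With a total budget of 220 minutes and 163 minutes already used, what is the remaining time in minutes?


Total budget: 220 minutes
Time used: 163 minutes
Remaining: 220 - 163 = 57 minutes
Percent used: 74.1%
Percent remaining: 25.9%

57


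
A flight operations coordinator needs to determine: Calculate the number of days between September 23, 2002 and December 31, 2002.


Start: September 23, 2002
End: December 31, 2002
Days left in September: 7
October: 31
November: 30
December: 31
Sum of remaining months: 92
Total: 7 + 92 = 99

99


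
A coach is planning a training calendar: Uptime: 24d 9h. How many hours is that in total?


Days: 24
Extra hours: 9
Hours per day: 24
Days to hours: 24 x 24 = 576
Total: 576 + 9 = 585

585


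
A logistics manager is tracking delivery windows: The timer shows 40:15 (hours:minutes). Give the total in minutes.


Hours: 40
Minutes: 15
Convert hours to minutes: 40 x 60 = 2400
Add remaining minutes: 2400 + 15 = 2415

2415


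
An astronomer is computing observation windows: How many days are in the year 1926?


Year: 1926
Check leap year rules:
Divisible by 4? No
1926 is not a leap year
Days: 365

365


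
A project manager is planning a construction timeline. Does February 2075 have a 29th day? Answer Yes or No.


Year: 2075
Divisible by 4? 2075 / 4 = 518.75 -> No
Not divisible by 4, so NOT a leap year

No


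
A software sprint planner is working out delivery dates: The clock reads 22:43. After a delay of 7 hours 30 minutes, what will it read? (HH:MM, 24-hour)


Start time: 22:43
Adding: 7 hours 30 minutes
Minutes: 43 + 30 = 73
Minute overflow: 73 >= 60, so carry 1 hour, minutes = 13
Hours: 22 + 7 + 1 = 30
Hour wraparound: 30 mod 24 = 6
Result: 06:13

06:13


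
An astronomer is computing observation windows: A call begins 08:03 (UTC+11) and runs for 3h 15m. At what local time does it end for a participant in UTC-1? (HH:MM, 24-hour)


Start: 08:03 in UTC+11
Step 1 - add duration:
  minutes: 3 + 15 = 18
  hours: 8 + 3 + 0 = 11
  end in UTC+11: 11:18
Step 2 - convert UTC+11 -> UTC-1:
  offset difference: -1 - (11) = -12 hours
  11 + (-12) = -1 -> mod 24 = 23
Result: 23:18 in UTC-1

23:18


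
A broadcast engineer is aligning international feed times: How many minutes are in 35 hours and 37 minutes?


Hours: 35
Extra minutes: 37
Minutes per hour: 60
Hours to minutes: 35 x 60 = 2100
Total: 2100 + 37 = 2137

2137


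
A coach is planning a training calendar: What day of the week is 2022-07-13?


Date: 2022-07-13
January 1, 2022 is a Saturday
Day of year: 194
Offset from Jan 1: 193 days
193 mod 7 = 4
Result: Wednesday

Wednesday


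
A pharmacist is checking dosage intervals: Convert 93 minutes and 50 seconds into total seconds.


Minutes: 93
Seconds: 50
Convert minutes to seconds: 93 x 60 = 5580
Add remaining seconds: 5580 + 50 = 5630

5630


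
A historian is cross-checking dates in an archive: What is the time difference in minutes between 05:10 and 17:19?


Start time: 05:10 = 310 minutes from midnight
End time: 17:19 = 1039 minutes from midnight
Difference: 1039 - 310 = 729 minutes
That is 12 hours and 9 minutes

729


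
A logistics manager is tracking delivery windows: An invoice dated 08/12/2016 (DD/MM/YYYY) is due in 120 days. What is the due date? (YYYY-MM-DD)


Start: 2016-12-08
Adding 120 days
Days remaining in December: 23
After December: 97 days still to add
January 2017: 31 days, 66 remaining
February 2017: 28 days, 38 remaining
March 2017: 31 days, 7 remaining
April 2017 has 30 days, need 7
Result: 2017-04-07

2017-04-07


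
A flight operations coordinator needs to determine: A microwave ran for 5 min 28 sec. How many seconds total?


Minutes: 5
Extra seconds: 28
Seconds per minute: 60
Minutes to seconds: 5 x 60 = 300
Total: 300 + 28 = 328

328


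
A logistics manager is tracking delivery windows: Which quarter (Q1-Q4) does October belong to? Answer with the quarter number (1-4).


Month: October (month 10)
Q1: January-March (months 1-3)
Q2: April-June (months 4-6)
Q3: July-September (months 7-9)
Q4: October-December (months 10-12)
Month 10 falls in Q4

4


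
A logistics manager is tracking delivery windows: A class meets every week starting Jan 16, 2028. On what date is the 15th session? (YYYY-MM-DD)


First occurrence: 2028-01-16 (occurrence 1)
Each occurrence is 7 days after the previous.
Occurrence 15 is 14 weeks after the first.
14 weeks = 98 days
2028-01-16 + 98 days = 2028-04-23

2028-04-23


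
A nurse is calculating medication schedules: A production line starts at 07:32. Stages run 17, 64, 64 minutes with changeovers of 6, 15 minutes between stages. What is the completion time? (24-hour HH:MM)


Start: 07:32 = 452 min from midnight
  after task 1 (17 min): 07:49
  after break (6 min): 07:55
  after task 2 (64 min): 08:59
  after break (15 min): 09:14
  after task 3 (64 min): 10:18
Total elapsed: 166 minutes
End time: 10:18

10:18


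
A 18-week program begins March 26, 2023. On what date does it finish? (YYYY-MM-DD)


Start: 2023-03-26
Weeks to add: 18
Convert to days: 18 x 7 = 126 days
Add 126 days to 2023-03-26
Result: 2023-07-30

2023-07-30
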